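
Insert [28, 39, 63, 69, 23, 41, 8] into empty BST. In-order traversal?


Insert 28: root
Insert 39: R from 28
Insert 63: R from 28 -> R from 39
Insert 69: R from 28 -> R from 39 -> R from 63
Insert 23: L from 28
Insert 41: R from 28 -> R from 39 -> L from 63
Insert 8: L from 28 -> L from 23

In-order: [8, 23, 28, 39, 41, 63, 69]


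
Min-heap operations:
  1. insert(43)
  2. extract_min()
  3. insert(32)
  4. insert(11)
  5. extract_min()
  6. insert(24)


insert(43) -> [43]
extract_min()->43, []
insert(32) -> [32]
insert(11) -> [11, 32]
extract_min()->11, [32]
insert(24) -> [24, 32]

Final heap: [24, 32]


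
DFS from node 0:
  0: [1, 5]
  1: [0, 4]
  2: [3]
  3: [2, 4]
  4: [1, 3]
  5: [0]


Visit 0, push [5, 1]
Visit 1, push [4]
Visit 4, push [3]
Visit 3, push [2]
Visit 2, push []
Visit 5, push []

DFS order: [0, 1, 4, 3, 2, 5]


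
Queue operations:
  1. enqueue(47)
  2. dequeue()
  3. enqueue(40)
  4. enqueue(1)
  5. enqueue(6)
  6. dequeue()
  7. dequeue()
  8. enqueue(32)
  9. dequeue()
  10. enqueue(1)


enqueue(47) -> [47]
dequeue()->47, []
enqueue(40) -> [40]
enqueue(1) -> [40, 1]
enqueue(6) -> [40, 1, 6]
dequeue()->40, [1, 6]
dequeue()->1, [6]
enqueue(32) -> [6, 32]
dequeue()->6, [32]
enqueue(1) -> [32, 1]

Final queue: [32, 1]


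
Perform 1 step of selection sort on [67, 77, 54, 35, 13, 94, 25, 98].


Initial: [67, 77, 54, 35, 13, 94, 25, 98]
Step 1: min=13 at 4
  Swap: [13, 77, 54, 35, 67, 94, 25, 98]

After 1 step: [13, 77, 54, 35, 67, 94, 25, 98]


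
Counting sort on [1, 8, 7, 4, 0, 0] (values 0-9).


Input: [1, 8, 7, 4, 0, 0]
Counts: [2, 1, 0, 0, 1, 0, 0, 1, 1, 0]

Sorted: [0, 0, 1, 4, 7, 8]


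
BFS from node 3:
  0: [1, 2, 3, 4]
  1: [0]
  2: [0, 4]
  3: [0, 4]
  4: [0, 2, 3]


Visit 3, enqueue [0, 4]
Visit 0, enqueue [1, 2]
Visit 4, enqueue []
Visit 1, enqueue []
Visit 2, enqueue []

BFS order: [3, 0, 4, 1, 2]


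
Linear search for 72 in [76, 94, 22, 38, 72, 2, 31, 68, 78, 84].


i=0: 76!=72
i=1: 94!=72
i=2: 22!=72
i=3: 38!=72
i=4: 72==72 found!

Found at 4, 5 comps


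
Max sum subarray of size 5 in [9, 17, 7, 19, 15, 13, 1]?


[0:5]: 67
[1:6]: 71
[2:7]: 55

Max: 71 at [1:6]


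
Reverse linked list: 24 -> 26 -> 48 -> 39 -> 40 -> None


Step 1: curr=24, set curr.next=prev(None) | reversed so far: 24
Step 2: curr=26, set curr.next=prev(24) | reversed so far: 26 -> 24
Step 3: curr=48, set curr.next=prev(26) | reversed so far: 48 -> 26 -> 24
Step 4: curr=39, set curr.next=prev(48) | reversed so far: 39 -> 48 -> 26 -> 24
Step 5: curr=40, set curr.next=prev(39) | reversed so far: 40 -> 39 -> 48 -> 26 -> 24

40 -> 39 -> 48 -> 26 -> 24 -> None


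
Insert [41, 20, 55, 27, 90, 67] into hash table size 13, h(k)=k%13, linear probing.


Insert 41: h=2 -> slot 2
Insert 20: h=7 -> slot 7
Insert 55: h=3 -> slot 3
Insert 27: h=1 -> slot 1
Insert 90: h=12 -> slot 12
Insert 67: h=2, 2 probes -> slot 4

Table: [None, 27, 41, 55, 67, None, None, 20, None, None, None, None, 90]


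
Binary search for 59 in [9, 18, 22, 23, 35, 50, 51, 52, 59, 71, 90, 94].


Step 1: lo=0, hi=11, mid=5, val=50
Step 2: lo=6, hi=11, mid=8, val=59

Found at index 8


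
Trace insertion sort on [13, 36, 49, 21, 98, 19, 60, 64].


Initial: [13, 36, 49, 21, 98, 19, 60, 64]
Insert 36: [13, 36, 49, 21, 98, 19, 60, 64]
Insert 49: [13, 36, 49, 21, 98, 19, 60, 64]
Insert 21: [13, 21, 36, 49, 98, 19, 60, 64]
Insert 98: [13, 21, 36, 49, 98, 19, 60, 64]
Insert 19: [13, 19, 21, 36, 49, 98, 60, 64]
Insert 60: [13, 19, 21, 36, 49, 60, 98, 64]
Insert 64: [13, 19, 21, 36, 49, 60, 64, 98]

Sorted: [13, 19, 21, 36, 49, 60, 64, 98]


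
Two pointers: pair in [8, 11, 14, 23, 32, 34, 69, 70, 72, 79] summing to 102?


lo=0(8)+hi=9(79)=87
lo=1(11)+hi=9(79)=90
lo=2(14)+hi=9(79)=93
lo=3(23)+hi=9(79)=102

Yes: 23+79=102


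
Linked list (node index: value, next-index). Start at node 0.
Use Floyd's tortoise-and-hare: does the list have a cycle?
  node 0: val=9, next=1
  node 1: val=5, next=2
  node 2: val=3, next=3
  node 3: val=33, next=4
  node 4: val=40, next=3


Floyd's tortoise (slow, +1) and hare (fast, +2):
  init: slow=0, fast=0
  step 1: slow=1, fast=2
  step 2: slow=2, fast=4
  step 3: slow=3, fast=4
  step 4: slow=4, fast=4
  slow == fast at node 4: cycle detected

Cycle: yes


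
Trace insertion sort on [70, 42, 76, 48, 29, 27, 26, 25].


Initial: [70, 42, 76, 48, 29, 27, 26, 25]
Insert 42: [42, 70, 76, 48, 29, 27, 26, 25]
Insert 76: [42, 70, 76, 48, 29, 27, 26, 25]
Insert 48: [42, 48, 70, 76, 29, 27, 26, 25]
Insert 29: [29, 42, 48, 70, 76, 27, 26, 25]
Insert 27: [27, 29, 42, 48, 70, 76, 26, 25]
Insert 26: [26, 27, 29, 42, 48, 70, 76, 25]
Insert 25: [25, 26, 27, 29, 42, 48, 70, 76]

Sorted: [25, 26, 27, 29, 42, 48, 70, 76]


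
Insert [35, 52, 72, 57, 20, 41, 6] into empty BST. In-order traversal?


Insert 35: root
Insert 52: R from 35
Insert 72: R from 35 -> R from 52
Insert 57: R from 35 -> R from 52 -> L from 72
Insert 20: L from 35
Insert 41: R from 35 -> L from 52
Insert 6: L from 35 -> L from 20

In-order: [6, 20, 35, 41, 52, 57, 72]


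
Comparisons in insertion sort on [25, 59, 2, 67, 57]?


Algorithm: insertion sort
Input: [25, 59, 2, 67, 57]
Sorted: [2, 25, 57, 59, 67]

7


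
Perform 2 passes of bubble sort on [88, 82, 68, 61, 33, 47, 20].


Initial: [88, 82, 68, 61, 33, 47, 20]
Pass 1: [82, 68, 61, 33, 47, 20, 88] (6 swaps)
Pass 2: [68, 61, 33, 47, 20, 82, 88] (5 swaps)

After 2 passes: [68, 61, 33, 47, 20, 82, 88]


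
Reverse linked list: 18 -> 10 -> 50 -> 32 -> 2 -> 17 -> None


Step 1: curr=18, set curr.next=prev(None) | reversed so far: 18
Step 2: curr=10, set curr.next=prev(18) | reversed so far: 10 -> 18
Step 3: curr=50, set curr.next=prev(10) | reversed so far: 50 -> 10 -> 18
Step 4: curr=32, set curr.next=prev(50) | reversed so far: 32 -> 50 -> 10 -> 18
Step 5: curr=2, set curr.next=prev(32) | reversed so far: 2 -> 32 -> 50 -> 10 -> 18
Step 6: curr=17, set curr.next=prev(2) | reversed so far: 17 -> 2 -> 32 -> 50 -> 10 -> 18

17 -> 2 -> 32 -> 50 -> 10 -> 18 -> None


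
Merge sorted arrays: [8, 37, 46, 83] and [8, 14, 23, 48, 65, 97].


Take 8 from A
Take 8 from B
Take 14 from B
Take 23 from B
Take 37 from A
Take 46 from A
Take 48 from B
Take 65 from B
Take 83 from A

Merged: [8, 8, 14, 23, 37, 46, 48, 65, 83, 97]


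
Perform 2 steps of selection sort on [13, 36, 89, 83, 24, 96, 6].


Initial: [13, 36, 89, 83, 24, 96, 6]
Step 1: min=6 at 6
  Swap: [6, 36, 89, 83, 24, 96, 13]
Step 2: min=13 at 6
  Swap: [6, 13, 89, 83, 24, 96, 36]

After 2 steps: [6, 13, 89, 83, 24, 96, 36]


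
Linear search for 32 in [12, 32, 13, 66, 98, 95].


i=0: 12!=32
i=1: 32==32 found!

Found at 1, 2 comps


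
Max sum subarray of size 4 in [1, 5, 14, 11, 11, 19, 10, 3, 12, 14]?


[0:4]: 31
[1:5]: 41
[2:6]: 55
[3:7]: 51
[4:8]: 43
[5:9]: 44
[6:10]: 39

Max: 55 at [2:6]


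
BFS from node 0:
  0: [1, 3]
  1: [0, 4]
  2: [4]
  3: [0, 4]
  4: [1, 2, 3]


Visit 0, enqueue [1, 3]
Visit 1, enqueue [4]
Visit 3, enqueue []
Visit 4, enqueue [2]
Visit 2, enqueue []

BFS order: [0, 1, 3, 4, 2]


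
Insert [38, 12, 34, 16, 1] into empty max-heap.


Insert 38: [38]
Insert 12: [38, 12]
Insert 34: [38, 12, 34]
Insert 16: [38, 16, 34, 12]
Insert 1: [38, 16, 34, 12, 1]

Final heap: [38, 16, 34, 12, 1]


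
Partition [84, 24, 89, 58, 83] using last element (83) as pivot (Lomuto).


Pivot: 83
  24 <= 83: swap -> [24, 84, 89, 58, 83]
  58 <= 83: swap -> [24, 58, 89, 84, 83]
Place pivot at 2: [24, 58, 83, 84, 89]

Partitioned: [24, 58, 83, 84, 89]


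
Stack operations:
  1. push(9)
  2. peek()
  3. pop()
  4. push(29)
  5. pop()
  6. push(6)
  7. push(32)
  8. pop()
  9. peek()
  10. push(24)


push(9) -> [9]
peek()->9
pop()->9, []
push(29) -> [29]
pop()->29, []
push(6) -> [6]
push(32) -> [6, 32]
pop()->32, [6]
peek()->6
push(24) -> [6, 24]

Final stack: [6, 24]


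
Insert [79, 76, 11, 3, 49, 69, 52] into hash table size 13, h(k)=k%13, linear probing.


Insert 79: h=1 -> slot 1
Insert 76: h=11 -> slot 11
Insert 11: h=11, 1 probes -> slot 12
Insert 3: h=3 -> slot 3
Insert 49: h=10 -> slot 10
Insert 69: h=4 -> slot 4
Insert 52: h=0 -> slot 0

Table: [52, 79, None, 3, 69, None, None, None, None, None, 49, 76, 11]


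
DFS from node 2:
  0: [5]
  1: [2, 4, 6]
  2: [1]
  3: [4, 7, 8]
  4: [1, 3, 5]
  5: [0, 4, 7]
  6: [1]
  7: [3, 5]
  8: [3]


Visit 2, push [1]
Visit 1, push [6, 4]
Visit 4, push [5, 3]
Visit 3, push [8, 7]
Visit 7, push [5]
Visit 5, push [0]
Visit 0, push []
Visit 8, push []
Visit 6, push []

DFS order: [2, 1, 4, 3, 7, 5, 0, 8, 6]


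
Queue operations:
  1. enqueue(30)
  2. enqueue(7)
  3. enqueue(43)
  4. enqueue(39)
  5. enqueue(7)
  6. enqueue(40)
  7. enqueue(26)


enqueue(30) -> [30]
enqueue(7) -> [30, 7]
enqueue(43) -> [30, 7, 43]
enqueue(39) -> [30, 7, 43, 39]
enqueue(7) -> [30, 7, 43, 39, 7]
enqueue(40) -> [30, 7, 43, 39, 7, 40]
enqueue(26) -> [30, 7, 43, 39, 7, 40, 26]

Final queue: [30, 7, 43, 39, 7, 40, 26]


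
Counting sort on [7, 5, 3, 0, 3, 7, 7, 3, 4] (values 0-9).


Input: [7, 5, 3, 0, 3, 7, 7, 3, 4]
Counts: [1, 0, 0, 3, 1, 1, 0, 3, 0, 0]

Sorted: [0, 3, 3, 3, 4, 5, 7, 7, 7]


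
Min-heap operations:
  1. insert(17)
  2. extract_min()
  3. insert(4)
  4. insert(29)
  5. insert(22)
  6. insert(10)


insert(17) -> [17]
extract_min()->17, []
insert(4) -> [4]
insert(29) -> [4, 29]
insert(22) -> [4, 29, 22]
insert(10) -> [4, 10, 22, 29]

Final heap: [4, 10, 22, 29]


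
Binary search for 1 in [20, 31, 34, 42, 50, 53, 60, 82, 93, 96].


Step 1: lo=0, hi=9, mid=4, val=50
Step 2: lo=0, hi=3, mid=1, val=31
Step 3: lo=0, hi=0, mid=0, val=20

Not found


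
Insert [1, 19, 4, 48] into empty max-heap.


Insert 1: [1]
Insert 19: [19, 1]
Insert 4: [19, 1, 4]
Insert 48: [48, 19, 4, 1]

Final heap: [48, 19, 4, 1]


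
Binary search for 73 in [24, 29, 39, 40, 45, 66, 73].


Step 1: lo=0, hi=6, mid=3, val=40
Step 2: lo=4, hi=6, mid=5, val=66
Step 3: lo=6, hi=6, mid=6, val=73

Found at index 6


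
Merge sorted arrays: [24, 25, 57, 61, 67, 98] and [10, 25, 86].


Take 10 from B
Take 24 from A
Take 25 from A
Take 25 from B
Take 57 from A
Take 61 from A
Take 67 from A
Take 86 from B

Merged: [10, 24, 25, 25, 57, 61, 67, 86, 98]


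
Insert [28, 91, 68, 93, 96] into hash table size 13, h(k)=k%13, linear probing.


Insert 28: h=2 -> slot 2
Insert 91: h=0 -> slot 0
Insert 68: h=3 -> slot 3
Insert 93: h=2, 2 probes -> slot 4
Insert 96: h=5 -> slot 5

Table: [91, None, 28, 68, 93, 96, None, None, None, None, None, None, None]


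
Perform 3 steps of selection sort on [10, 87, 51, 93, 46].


Initial: [10, 87, 51, 93, 46]
Step 1: min=10 at 0
  Swap: [10, 87, 51, 93, 46]
Step 2: min=46 at 4
  Swap: [10, 46, 51, 93, 87]
Step 3: min=51 at 2
  Swap: [10, 46, 51, 93, 87]

After 3 steps: [10, 46, 51, 93, 87]


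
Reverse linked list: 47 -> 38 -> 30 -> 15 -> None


Step 1: curr=47, set curr.next=prev(None) | reversed so far: 47
Step 2: curr=38, set curr.next=prev(47) | reversed so far: 38 -> 47
Step 3: curr=30, set curr.next=prev(38) | reversed so far: 30 -> 38 -> 47
Step 4: curr=15, set curr.next=prev(30) | reversed so far: 15 -> 30 -> 38 -> 47

15 -> 30 -> 38 -> 47 -> None


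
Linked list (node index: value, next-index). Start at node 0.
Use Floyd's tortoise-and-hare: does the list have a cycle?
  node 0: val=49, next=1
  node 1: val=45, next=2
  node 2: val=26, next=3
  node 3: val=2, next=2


Floyd's tortoise (slow, +1) and hare (fast, +2):
  init: slow=0, fast=0
  step 1: slow=1, fast=2
  step 2: slow=2, fast=2
  slow == fast at node 2: cycle detected

Cycle: yes


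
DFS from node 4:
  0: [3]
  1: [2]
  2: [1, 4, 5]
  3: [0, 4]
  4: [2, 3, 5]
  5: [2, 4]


Visit 4, push [5, 3, 2]
Visit 2, push [5, 1]
Visit 1, push []
Visit 5, push []
Visit 3, push [0]
Visit 0, push []

DFS order: [4, 2, 1, 5, 3, 0]


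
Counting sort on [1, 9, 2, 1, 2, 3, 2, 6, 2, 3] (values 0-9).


Input: [1, 9, 2, 1, 2, 3, 2, 6, 2, 3]
Counts: [0, 2, 4, 2, 0, 0, 1, 0, 0, 1]

Sorted: [1, 1, 2, 2, 2, 2, 3, 3, 6, 9]


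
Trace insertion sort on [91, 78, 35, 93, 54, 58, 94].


Initial: [91, 78, 35, 93, 54, 58, 94]
Insert 78: [78, 91, 35, 93, 54, 58, 94]
Insert 35: [35, 78, 91, 93, 54, 58, 94]
Insert 93: [35, 78, 91, 93, 54, 58, 94]
Insert 54: [35, 54, 78, 91, 93, 58, 94]
Insert 58: [35, 54, 58, 78, 91, 93, 94]
Insert 94: [35, 54, 58, 78, 91, 93, 94]

Sorted: [35, 54, 58, 78, 91, 93, 94]


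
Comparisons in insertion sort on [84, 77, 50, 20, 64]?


Algorithm: insertion sort
Input: [84, 77, 50, 20, 64]
Sorted: [20, 50, 64, 77, 84]

9


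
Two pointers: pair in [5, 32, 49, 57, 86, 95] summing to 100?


lo=0(5)+hi=5(95)=100

Yes: 5+95=100


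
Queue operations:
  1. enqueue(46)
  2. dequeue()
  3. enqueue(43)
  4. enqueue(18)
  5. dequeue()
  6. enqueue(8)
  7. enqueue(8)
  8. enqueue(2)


enqueue(46) -> [46]
dequeue()->46, []
enqueue(43) -> [43]
enqueue(18) -> [43, 18]
dequeue()->43, [18]
enqueue(8) -> [18, 8]
enqueue(8) -> [18, 8, 8]
enqueue(2) -> [18, 8, 8, 2]

Final queue: [18, 8, 8, 2]


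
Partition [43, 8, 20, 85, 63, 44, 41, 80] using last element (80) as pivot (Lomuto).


Pivot: 80
  43 <= 80: advance i (no swap)
  8 <= 80: advance i (no swap)
  20 <= 80: advance i (no swap)
  63 <= 80: swap -> [43, 8, 20, 63, 85, 44, 41, 80]
  44 <= 80: swap -> [43, 8, 20, 63, 44, 85, 41, 80]
  41 <= 80: swap -> [43, 8, 20, 63, 44, 41, 85, 80]
Place pivot at 6: [43, 8, 20, 63, 44, 41, 80, 85]

Partitioned: [43, 8, 20, 63, 44, 41, 80, 85]


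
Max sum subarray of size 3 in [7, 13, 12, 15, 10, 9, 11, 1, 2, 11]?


[0:3]: 32
[1:4]: 40
[2:5]: 37
[3:6]: 34
[4:7]: 30
[5:8]: 21
[6:9]: 14
[7:10]: 14

Max: 40 at [1:4]


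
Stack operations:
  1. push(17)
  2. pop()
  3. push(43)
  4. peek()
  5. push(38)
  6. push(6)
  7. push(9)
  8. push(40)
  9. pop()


push(17) -> [17]
pop()->17, []
push(43) -> [43]
peek()->43
push(38) -> [43, 38]
push(6) -> [43, 38, 6]
push(9) -> [43, 38, 6, 9]
push(40) -> [43, 38, 6, 9, 40]
pop()->40, [43, 38, 6, 9]

Final stack: [43, 38, 6, 9]


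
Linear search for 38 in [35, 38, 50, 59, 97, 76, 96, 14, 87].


i=0: 35!=38
i=1: 38==38 found!

Found at 1, 2 comps


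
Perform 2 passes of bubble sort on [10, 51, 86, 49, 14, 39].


Initial: [10, 51, 86, 49, 14, 39]
Pass 1: [10, 51, 49, 14, 39, 86] (3 swaps)
Pass 2: [10, 49, 14, 39, 51, 86] (3 swaps)

After 2 passes: [10, 49, 14, 39, 51, 86]


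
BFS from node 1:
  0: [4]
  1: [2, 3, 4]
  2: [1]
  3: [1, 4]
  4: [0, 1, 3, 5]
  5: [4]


Visit 1, enqueue [2, 3, 4]
Visit 2, enqueue []
Visit 3, enqueue []
Visit 4, enqueue [0, 5]
Visit 0, enqueue []
Visit 5, enqueue []

BFS order: [1, 2, 3, 4, 0, 5]


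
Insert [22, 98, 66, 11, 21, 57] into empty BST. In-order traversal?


Insert 22: root
Insert 98: R from 22
Insert 66: R from 22 -> L from 98
Insert 11: L from 22
Insert 21: L from 22 -> R from 11
Insert 57: R from 22 -> L from 98 -> L from 66

In-order: [11, 21, 22, 57, 66, 98]


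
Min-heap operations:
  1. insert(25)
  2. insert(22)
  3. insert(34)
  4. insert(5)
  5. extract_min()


insert(25) -> [25]
insert(22) -> [22, 25]
insert(34) -> [22, 25, 34]
insert(5) -> [5, 22, 34, 25]
extract_min()->5, [22, 25, 34]

Final heap: [22, 25, 34]


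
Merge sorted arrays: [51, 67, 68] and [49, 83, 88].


Take 49 from B
Take 51 from A
Take 67 from A
Take 68 from A

Merged: [49, 51, 67, 68, 83, 88]


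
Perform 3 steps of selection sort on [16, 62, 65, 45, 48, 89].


Initial: [16, 62, 65, 45, 48, 89]
Step 1: min=16 at 0
  Swap: [16, 62, 65, 45, 48, 89]
Step 2: min=45 at 3
  Swap: [16, 45, 65, 62, 48, 89]
Step 3: min=48 at 4
  Swap: [16, 45, 48, 62, 65, 89]

After 3 steps: [16, 45, 48, 62, 65, 89]


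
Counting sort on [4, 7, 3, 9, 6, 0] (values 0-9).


Input: [4, 7, 3, 9, 6, 0]
Counts: [1, 0, 0, 1, 1, 0, 1, 1, 0, 1]

Sorted: [0, 3, 4, 6, 7, 9]


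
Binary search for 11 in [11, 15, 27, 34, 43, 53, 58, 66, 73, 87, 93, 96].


Step 1: lo=0, hi=11, mid=5, val=53
Step 2: lo=0, hi=4, mid=2, val=27
Step 3: lo=0, hi=1, mid=0, val=11

Found at index 0


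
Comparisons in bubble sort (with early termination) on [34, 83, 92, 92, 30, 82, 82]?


Algorithm: bubble sort (with early termination)
Input: [34, 83, 92, 92, 30, 82, 82]
Sorted: [30, 34, 82, 82, 83, 92, 92]

20


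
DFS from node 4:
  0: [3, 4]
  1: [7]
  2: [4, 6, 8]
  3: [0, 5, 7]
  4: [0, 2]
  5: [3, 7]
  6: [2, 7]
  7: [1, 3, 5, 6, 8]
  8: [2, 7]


Visit 4, push [2, 0]
Visit 0, push [3]
Visit 3, push [7, 5]
Visit 5, push [7]
Visit 7, push [8, 6, 1]
Visit 1, push []
Visit 6, push [2]
Visit 2, push [8]
Visit 8, push []

DFS order: [4, 0, 3, 5, 7, 1, 6, 2, 8]


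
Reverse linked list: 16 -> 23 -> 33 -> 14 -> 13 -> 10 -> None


Step 1: curr=16, set curr.next=prev(None) | reversed so far: 16
Step 2: curr=23, set curr.next=prev(16) | reversed so far: 23 -> 16
Step 3: curr=33, set curr.next=prev(23) | reversed so far: 33 -> 23 -> 16
Step 4: curr=14, set curr.next=prev(33) | reversed so far: 14 -> 33 -> 23 -> 16
Step 5: curr=13, set curr.next=prev(14) | reversed so far: 13 -> 14 -> 33 -> 23 -> 16
Step 6: curr=10, set curr.next=prev(13) | reversed so far: 10 -> 13 -> 14 -> 33 -> 23 -> 16

10 -> 13 -> 14 -> 33 -> 23 -> 16 -> None


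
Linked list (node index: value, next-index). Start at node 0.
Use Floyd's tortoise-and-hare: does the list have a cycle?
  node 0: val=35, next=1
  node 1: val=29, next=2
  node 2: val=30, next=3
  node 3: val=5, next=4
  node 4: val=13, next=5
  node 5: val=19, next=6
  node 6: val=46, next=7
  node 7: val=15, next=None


Floyd's tortoise (slow, +1) and hare (fast, +2):
  init: slow=0, fast=0
  step 1: slow=1, fast=2
  step 2: slow=2, fast=4
  step 3: slow=3, fast=6
  step 4: fast 6->7->None, no cycle

Cycle: no


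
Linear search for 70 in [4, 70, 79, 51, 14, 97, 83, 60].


i=0: 4!=70
i=1: 70==70 found!

Found at 1, 2 comps


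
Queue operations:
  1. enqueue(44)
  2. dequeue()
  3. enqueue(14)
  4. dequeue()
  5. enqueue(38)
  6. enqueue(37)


enqueue(44) -> [44]
dequeue()->44, []
enqueue(14) -> [14]
dequeue()->14, []
enqueue(38) -> [38]
enqueue(37) -> [38, 37]

Final queue: [38, 37]


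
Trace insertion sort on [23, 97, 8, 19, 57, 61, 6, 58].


Initial: [23, 97, 8, 19, 57, 61, 6, 58]
Insert 97: [23, 97, 8, 19, 57, 61, 6, 58]
Insert 8: [8, 23, 97, 19, 57, 61, 6, 58]
Insert 19: [8, 19, 23, 97, 57, 61, 6, 58]
Insert 57: [8, 19, 23, 57, 97, 61, 6, 58]
Insert 61: [8, 19, 23, 57, 61, 97, 6, 58]
Insert 6: [6, 8, 19, 23, 57, 61, 97, 58]
Insert 58: [6, 8, 19, 23, 57, 58, 61, 97]

Sorted: [6, 8, 19, 23, 57, 58, 61, 97]


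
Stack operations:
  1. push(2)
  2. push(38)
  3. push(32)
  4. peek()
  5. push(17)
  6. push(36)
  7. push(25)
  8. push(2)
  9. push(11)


push(2) -> [2]
push(38) -> [2, 38]
push(32) -> [2, 38, 32]
peek()->32
push(17) -> [2, 38, 32, 17]
push(36) -> [2, 38, 32, 17, 36]
push(25) -> [2, 38, 32, 17, 36, 25]
push(2) -> [2, 38, 32, 17, 36, 25, 2]
push(11) -> [2, 38, 32, 17, 36, 25, 2, 11]

Final stack: [2, 38, 32, 17, 36, 25, 2, 11]


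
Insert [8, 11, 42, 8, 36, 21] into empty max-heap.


Insert 8: [8]
Insert 11: [11, 8]
Insert 42: [42, 8, 11]
Insert 8: [42, 8, 11, 8]
Insert 36: [42, 36, 11, 8, 8]
Insert 21: [42, 36, 21, 8, 8, 11]

Final heap: [42, 36, 21, 8, 8, 11]


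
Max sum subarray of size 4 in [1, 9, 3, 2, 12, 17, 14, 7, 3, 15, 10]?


[0:4]: 15
[1:5]: 26
[2:6]: 34
[3:7]: 45
[4:8]: 50
[5:9]: 41
[6:10]: 39
[7:11]: 35

Max: 50 at [4:8]


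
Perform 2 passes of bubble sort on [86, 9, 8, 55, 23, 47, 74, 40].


Initial: [86, 9, 8, 55, 23, 47, 74, 40]
Pass 1: [9, 8, 55, 23, 47, 74, 40, 86] (7 swaps)
Pass 2: [8, 9, 23, 47, 55, 40, 74, 86] (4 swaps)

After 2 passes: [8, 9, 23, 47, 55, 40, 74, 86]


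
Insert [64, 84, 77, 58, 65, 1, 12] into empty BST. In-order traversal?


Insert 64: root
Insert 84: R from 64
Insert 77: R from 64 -> L from 84
Insert 58: L from 64
Insert 65: R from 64 -> L from 84 -> L from 77
Insert 1: L from 64 -> L from 58
Insert 12: L from 64 -> L from 58 -> R from 1

In-order: [1, 12, 58, 64, 65, 77, 84]


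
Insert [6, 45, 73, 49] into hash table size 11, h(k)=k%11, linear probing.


Insert 6: h=6 -> slot 6
Insert 45: h=1 -> slot 1
Insert 73: h=7 -> slot 7
Insert 49: h=5 -> slot 5

Table: [None, 45, None, None, None, 49, 6, 73, None, None, None]


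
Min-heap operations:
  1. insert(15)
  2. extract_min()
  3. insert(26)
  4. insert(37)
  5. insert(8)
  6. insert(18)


insert(15) -> [15]
extract_min()->15, []
insert(26) -> [26]
insert(37) -> [26, 37]
insert(8) -> [8, 37, 26]
insert(18) -> [8, 18, 26, 37]

Final heap: [8, 18, 26, 37]


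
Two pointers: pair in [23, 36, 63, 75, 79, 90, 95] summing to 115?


lo=0(23)+hi=6(95)=118
lo=0(23)+hi=5(90)=113
lo=1(36)+hi=5(90)=126
lo=1(36)+hi=4(79)=115

Yes: 36+79=115


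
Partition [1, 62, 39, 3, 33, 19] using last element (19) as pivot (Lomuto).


Pivot: 19
  1 <= 19: advance i (no swap)
  3 <= 19: swap -> [1, 3, 39, 62, 33, 19]
Place pivot at 2: [1, 3, 19, 62, 33, 39]

Partitioned: [1, 3, 19, 62, 33, 39]


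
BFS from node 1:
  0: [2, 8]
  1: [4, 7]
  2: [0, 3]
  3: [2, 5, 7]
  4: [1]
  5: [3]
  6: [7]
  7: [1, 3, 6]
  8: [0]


Visit 1, enqueue [4, 7]
Visit 4, enqueue []
Visit 7, enqueue [3, 6]
Visit 3, enqueue [2, 5]
Visit 6, enqueue []
Visit 2, enqueue [0]
Visit 5, enqueue []
Visit 0, enqueue [8]
Visit 8, enqueue []

BFS order: [1, 4, 7, 3, 6, 2, 5, 0, 8]


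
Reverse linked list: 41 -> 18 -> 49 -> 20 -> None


Step 1: curr=41, set curr.next=prev(None) | reversed so far: 41
Step 2: curr=18, set curr.next=prev(41) | reversed so far: 18 -> 41
Step 3: curr=49, set curr.next=prev(18) | reversed so far: 49 -> 18 -> 41
Step 4: curr=20, set curr.next=prev(49) | reversed so far: 20 -> 49 -> 18 -> 41

20 -> 49 -> 18 -> 41 -> None


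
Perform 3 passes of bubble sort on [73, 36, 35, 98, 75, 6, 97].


Initial: [73, 36, 35, 98, 75, 6, 97]
Pass 1: [36, 35, 73, 75, 6, 97, 98] (5 swaps)
Pass 2: [35, 36, 73, 6, 75, 97, 98] (2 swaps)
Pass 3: [35, 36, 6, 73, 75, 97, 98] (1 swaps)

After 3 passes: [35, 36, 6, 73, 75, 97, 98]


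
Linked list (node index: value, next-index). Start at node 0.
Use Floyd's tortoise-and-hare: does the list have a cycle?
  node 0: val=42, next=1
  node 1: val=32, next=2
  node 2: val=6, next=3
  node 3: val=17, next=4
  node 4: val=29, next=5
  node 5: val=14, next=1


Floyd's tortoise (slow, +1) and hare (fast, +2):
  init: slow=0, fast=0
  step 1: slow=1, fast=2
  step 2: slow=2, fast=4
  step 3: slow=3, fast=1
  step 4: slow=4, fast=3
  step 5: slow=5, fast=5
  slow == fast at node 5: cycle detected

Cycle: yes


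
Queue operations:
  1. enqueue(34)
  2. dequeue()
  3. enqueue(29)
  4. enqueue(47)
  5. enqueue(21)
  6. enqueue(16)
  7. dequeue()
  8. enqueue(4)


enqueue(34) -> [34]
dequeue()->34, []
enqueue(29) -> [29]
enqueue(47) -> [29, 47]
enqueue(21) -> [29, 47, 21]
enqueue(16) -> [29, 47, 21, 16]
dequeue()->29, [47, 21, 16]
enqueue(4) -> [47, 21, 16, 4]

Final queue: [47, 21, 16, 4]


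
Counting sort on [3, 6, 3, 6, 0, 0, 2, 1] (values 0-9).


Input: [3, 6, 3, 6, 0, 0, 2, 1]
Counts: [2, 1, 1, 2, 0, 0, 2, 0, 0, 0]

Sorted: [0, 0, 1, 2, 3, 3, 6, 6]


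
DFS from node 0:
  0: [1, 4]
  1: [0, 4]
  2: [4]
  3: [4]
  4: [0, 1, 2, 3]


Visit 0, push [4, 1]
Visit 1, push [4]
Visit 4, push [3, 2]
Visit 2, push []
Visit 3, push []

DFS order: [0, 1, 4, 2, 3]


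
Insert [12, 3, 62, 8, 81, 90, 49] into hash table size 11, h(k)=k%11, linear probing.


Insert 12: h=1 -> slot 1
Insert 3: h=3 -> slot 3
Insert 62: h=7 -> slot 7
Insert 8: h=8 -> slot 8
Insert 81: h=4 -> slot 4
Insert 90: h=2 -> slot 2
Insert 49: h=5 -> slot 5

Table: [None, 12, 90, 3, 81, 49, None, 62, 8, None, None]


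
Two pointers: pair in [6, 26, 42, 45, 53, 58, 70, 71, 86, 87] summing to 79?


lo=0(6)+hi=9(87)=93
lo=0(6)+hi=8(86)=92
lo=0(6)+hi=7(71)=77
lo=1(26)+hi=7(71)=97
lo=1(26)+hi=6(70)=96
lo=1(26)+hi=5(58)=84
lo=1(26)+hi=4(53)=79

Yes: 26+53=79


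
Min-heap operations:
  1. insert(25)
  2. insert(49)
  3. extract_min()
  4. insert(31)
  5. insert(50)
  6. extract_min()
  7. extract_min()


insert(25) -> [25]
insert(49) -> [25, 49]
extract_min()->25, [49]
insert(31) -> [31, 49]
insert(50) -> [31, 49, 50]
extract_min()->31, [49, 50]
extract_min()->49, [50]

Final heap: [50]


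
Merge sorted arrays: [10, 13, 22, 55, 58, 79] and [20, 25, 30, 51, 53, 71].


Take 10 from A
Take 13 from A
Take 20 from B
Take 22 from A
Take 25 from B
Take 30 from B
Take 51 from B
Take 53 from B
Take 55 from A
Take 58 from A
Take 71 from B

Merged: [10, 13, 20, 22, 25, 30, 51, 53, 55, 58, 71, 79]


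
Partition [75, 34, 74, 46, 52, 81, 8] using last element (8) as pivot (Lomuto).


Pivot: 8
Place pivot at 0: [8, 34, 74, 46, 52, 81, 75]

Partitioned: [8, 34, 74, 46, 52, 81, 75]


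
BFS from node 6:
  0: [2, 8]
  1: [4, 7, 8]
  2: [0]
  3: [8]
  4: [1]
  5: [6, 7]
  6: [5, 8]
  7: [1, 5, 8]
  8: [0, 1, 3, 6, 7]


Visit 6, enqueue [5, 8]
Visit 5, enqueue [7]
Visit 8, enqueue [0, 1, 3]
Visit 7, enqueue []
Visit 0, enqueue [2]
Visit 1, enqueue [4]
Visit 3, enqueue []
Visit 2, enqueue []
Visit 4, enqueue []

BFS order: [6, 5, 8, 7, 0, 1, 3, 2, 4]


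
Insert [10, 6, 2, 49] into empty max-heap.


Insert 10: [10]
Insert 6: [10, 6]
Insert 2: [10, 6, 2]
Insert 49: [49, 10, 2, 6]

Final heap: [49, 10, 2, 6]


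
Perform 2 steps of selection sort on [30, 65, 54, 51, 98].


Initial: [30, 65, 54, 51, 98]
Step 1: min=30 at 0
  Swap: [30, 65, 54, 51, 98]
Step 2: min=51 at 3
  Swap: [30, 51, 54, 65, 98]

After 2 steps: [30, 51, 54, 65, 98]


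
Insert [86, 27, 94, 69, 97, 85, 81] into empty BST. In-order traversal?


Insert 86: root
Insert 27: L from 86
Insert 94: R from 86
Insert 69: L from 86 -> R from 27
Insert 97: R from 86 -> R from 94
Insert 85: L from 86 -> R from 27 -> R from 69
Insert 81: L from 86 -> R from 27 -> R from 69 -> L from 85

In-order: [27, 69, 81, 85, 86, 94, 97]


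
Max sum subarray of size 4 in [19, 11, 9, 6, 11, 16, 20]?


[0:4]: 45
[1:5]: 37
[2:6]: 42
[3:7]: 53

Max: 53 at [3:7]


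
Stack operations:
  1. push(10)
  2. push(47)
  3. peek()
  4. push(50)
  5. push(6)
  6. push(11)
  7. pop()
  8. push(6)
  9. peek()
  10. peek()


push(10) -> [10]
push(47) -> [10, 47]
peek()->47
push(50) -> [10, 47, 50]
push(6) -> [10, 47, 50, 6]
push(11) -> [10, 47, 50, 6, 11]
pop()->11, [10, 47, 50, 6]
push(6) -> [10, 47, 50, 6, 6]
peek()->6
peek()->6

Final stack: [10, 47, 50, 6, 6]


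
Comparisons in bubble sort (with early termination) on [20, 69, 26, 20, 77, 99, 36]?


Algorithm: bubble sort (with early termination)
Input: [20, 69, 26, 20, 77, 99, 36]
Sorted: [20, 20, 26, 36, 69, 77, 99]

18


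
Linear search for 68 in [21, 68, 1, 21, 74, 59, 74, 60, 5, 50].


i=0: 21!=68
i=1: 68==68 found!

Found at 1, 2 comps


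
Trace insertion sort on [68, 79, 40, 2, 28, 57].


Initial: [68, 79, 40, 2, 28, 57]
Insert 79: [68, 79, 40, 2, 28, 57]
Insert 40: [40, 68, 79, 2, 28, 57]
Insert 2: [2, 40, 68, 79, 28, 57]
Insert 28: [2, 28, 40, 68, 79, 57]
Insert 57: [2, 28, 40, 57, 68, 79]

Sorted: [2, 28, 40, 57, 68, 79]


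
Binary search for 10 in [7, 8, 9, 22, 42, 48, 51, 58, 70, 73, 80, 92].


Step 1: lo=0, hi=11, mid=5, val=48
Step 2: lo=0, hi=4, mid=2, val=9
Step 3: lo=3, hi=4, mid=3, val=22

Not found


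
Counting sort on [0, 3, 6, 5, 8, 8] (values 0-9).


Input: [0, 3, 6, 5, 8, 8]
Counts: [1, 0, 0, 1, 0, 1, 1, 0, 2, 0]

Sorted: [0, 3, 5, 6, 8, 8]


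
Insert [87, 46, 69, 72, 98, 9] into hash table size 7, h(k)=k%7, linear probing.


Insert 87: h=3 -> slot 3
Insert 46: h=4 -> slot 4
Insert 69: h=6 -> slot 6
Insert 72: h=2 -> slot 2
Insert 98: h=0 -> slot 0
Insert 9: h=2, 3 probes -> slot 5

Table: [98, None, 72, 87, 46, 9, 69]


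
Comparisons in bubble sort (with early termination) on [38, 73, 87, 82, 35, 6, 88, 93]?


Algorithm: bubble sort (with early termination)
Input: [38, 73, 87, 82, 35, 6, 88, 93]
Sorted: [6, 35, 38, 73, 82, 87, 88, 93]

27


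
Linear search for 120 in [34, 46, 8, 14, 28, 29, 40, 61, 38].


i=0: 34!=120
i=1: 46!=120
i=2: 8!=120
i=3: 14!=120
i=4: 28!=120
i=5: 29!=120
i=6: 40!=120
i=7: 61!=120
i=8: 38!=120

Not found, 9 comps


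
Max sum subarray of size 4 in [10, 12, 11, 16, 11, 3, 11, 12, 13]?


[0:4]: 49
[1:5]: 50
[2:6]: 41
[3:7]: 41
[4:8]: 37
[5:9]: 39

Max: 50 at [1:5]


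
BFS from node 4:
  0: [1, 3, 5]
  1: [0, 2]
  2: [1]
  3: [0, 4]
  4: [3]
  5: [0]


Visit 4, enqueue [3]
Visit 3, enqueue [0]
Visit 0, enqueue [1, 5]
Visit 1, enqueue [2]
Visit 5, enqueue []
Visit 2, enqueue []

BFS order: [4, 3, 0, 1, 5, 2]


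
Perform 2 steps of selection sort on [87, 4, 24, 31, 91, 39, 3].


Initial: [87, 4, 24, 31, 91, 39, 3]
Step 1: min=3 at 6
  Swap: [3, 4, 24, 31, 91, 39, 87]
Step 2: min=4 at 1
  Swap: [3, 4, 24, 31, 91, 39, 87]

After 2 steps: [3, 4, 24, 31, 91, 39, 87]


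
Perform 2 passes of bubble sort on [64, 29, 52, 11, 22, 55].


Initial: [64, 29, 52, 11, 22, 55]
Pass 1: [29, 52, 11, 22, 55, 64] (5 swaps)
Pass 2: [29, 11, 22, 52, 55, 64] (2 swaps)

After 2 passes: [29, 11, 22, 52, 55, 64]


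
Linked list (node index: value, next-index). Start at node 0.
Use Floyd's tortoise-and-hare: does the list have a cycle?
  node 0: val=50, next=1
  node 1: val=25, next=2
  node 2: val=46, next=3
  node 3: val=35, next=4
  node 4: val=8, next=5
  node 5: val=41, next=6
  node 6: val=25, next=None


Floyd's tortoise (slow, +1) and hare (fast, +2):
  init: slow=0, fast=0
  step 1: slow=1, fast=2
  step 2: slow=2, fast=4
  step 3: slow=3, fast=6
  step 4: fast -> None, no cycle

Cycle: no


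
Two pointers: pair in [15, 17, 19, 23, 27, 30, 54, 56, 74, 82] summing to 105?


lo=0(15)+hi=9(82)=97
lo=1(17)+hi=9(82)=99
lo=2(19)+hi=9(82)=101
lo=3(23)+hi=9(82)=105

Yes: 23+82=105


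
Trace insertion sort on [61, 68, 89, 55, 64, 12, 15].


Initial: [61, 68, 89, 55, 64, 12, 15]
Insert 68: [61, 68, 89, 55, 64, 12, 15]
Insert 89: [61, 68, 89, 55, 64, 12, 15]
Insert 55: [55, 61, 68, 89, 64, 12, 15]
Insert 64: [55, 61, 64, 68, 89, 12, 15]
Insert 12: [12, 55, 61, 64, 68, 89, 15]
Insert 15: [12, 15, 55, 61, 64, 68, 89]

Sorted: [12, 15, 55, 61, 64, 68, 89]


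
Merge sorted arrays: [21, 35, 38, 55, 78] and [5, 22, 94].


Take 5 from B
Take 21 from A
Take 22 from B
Take 35 from A
Take 38 from A
Take 55 from A
Take 78 from A

Merged: [5, 21, 22, 35, 38, 55, 78, 94]


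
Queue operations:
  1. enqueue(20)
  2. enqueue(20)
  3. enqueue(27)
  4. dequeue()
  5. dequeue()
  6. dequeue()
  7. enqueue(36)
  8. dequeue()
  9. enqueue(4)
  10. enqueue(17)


enqueue(20) -> [20]
enqueue(20) -> [20, 20]
enqueue(27) -> [20, 20, 27]
dequeue()->20, [20, 27]
dequeue()->20, [27]
dequeue()->27, []
enqueue(36) -> [36]
dequeue()->36, []
enqueue(4) -> [4]
enqueue(17) -> [4, 17]

Final queue: [4, 17]


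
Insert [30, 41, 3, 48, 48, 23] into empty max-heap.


Insert 30: [30]
Insert 41: [41, 30]
Insert 3: [41, 30, 3]
Insert 48: [48, 41, 3, 30]
Insert 48: [48, 48, 3, 30, 41]
Insert 23: [48, 48, 23, 30, 41, 3]

Final heap: [48, 48, 23, 30, 41, 3]


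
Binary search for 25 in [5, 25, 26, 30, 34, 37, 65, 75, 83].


Step 1: lo=0, hi=8, mid=4, val=34
Step 2: lo=0, hi=3, mid=1, val=25

Found at index 1


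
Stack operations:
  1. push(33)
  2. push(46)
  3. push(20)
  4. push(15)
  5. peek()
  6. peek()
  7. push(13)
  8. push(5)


push(33) -> [33]
push(46) -> [33, 46]
push(20) -> [33, 46, 20]
push(15) -> [33, 46, 20, 15]
peek()->15
peek()->15
push(13) -> [33, 46, 20, 15, 13]
push(5) -> [33, 46, 20, 15, 13, 5]

Final stack: [33, 46, 20, 15, 13, 5]


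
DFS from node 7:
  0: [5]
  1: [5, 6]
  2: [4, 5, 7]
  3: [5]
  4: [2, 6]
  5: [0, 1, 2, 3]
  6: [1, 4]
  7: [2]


Visit 7, push [2]
Visit 2, push [5, 4]
Visit 4, push [6]
Visit 6, push [1]
Visit 1, push [5]
Visit 5, push [3, 0]
Visit 0, push []
Visit 3, push []

DFS order: [7, 2, 4, 6, 1, 5, 0, 3]


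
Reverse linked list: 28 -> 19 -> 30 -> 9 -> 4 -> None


Step 1: curr=28, set curr.next=prev(None) | reversed so far: 28
Step 2: curr=19, set curr.next=prev(28) | reversed so far: 19 -> 28
Step 3: curr=30, set curr.next=prev(19) | reversed so far: 30 -> 19 -> 28
Step 4: curr=9, set curr.next=prev(30) | reversed so far: 9 -> 30 -> 19 -> 28
Step 5: curr=4, set curr.next=prev(9) | reversed so far: 4 -> 9 -> 30 -> 19 -> 28

4 -> 9 -> 30 -> 19 -> 28 -> None


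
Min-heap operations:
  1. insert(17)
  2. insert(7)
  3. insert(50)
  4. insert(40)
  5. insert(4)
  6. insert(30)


insert(17) -> [17]
insert(7) -> [7, 17]
insert(50) -> [7, 17, 50]
insert(40) -> [7, 17, 50, 40]
insert(4) -> [4, 7, 50, 40, 17]
insert(30) -> [4, 7, 30, 40, 17, 50]

Final heap: [4, 7, 30, 40, 17, 50]


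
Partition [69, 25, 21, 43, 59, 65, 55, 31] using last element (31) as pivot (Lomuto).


Pivot: 31
  25 <= 31: swap -> [25, 69, 21, 43, 59, 65, 55, 31]
  21 <= 31: swap -> [25, 21, 69, 43, 59, 65, 55, 31]
Place pivot at 2: [25, 21, 31, 43, 59, 65, 55, 69]

Partitioned: [25, 21, 31, 43, 59, 65, 55, 69]


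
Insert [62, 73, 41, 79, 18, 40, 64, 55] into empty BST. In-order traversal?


Insert 62: root
Insert 73: R from 62
Insert 41: L from 62
Insert 79: R from 62 -> R from 73
Insert 18: L from 62 -> L from 41
Insert 40: L from 62 -> L from 41 -> R from 18
Insert 64: R from 62 -> L from 73
Insert 55: L from 62 -> R from 41

In-order: [18, 40, 41, 55, 62, 64, 73, 79]


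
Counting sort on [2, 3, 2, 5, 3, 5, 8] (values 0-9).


Input: [2, 3, 2, 5, 3, 5, 8]
Counts: [0, 0, 2, 2, 0, 2, 0, 0, 1, 0]

Sorted: [2, 2, 3, 3, 5, 5, 8]


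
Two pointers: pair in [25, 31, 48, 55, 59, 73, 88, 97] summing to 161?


lo=0(25)+hi=7(97)=122
lo=1(31)+hi=7(97)=128
lo=2(48)+hi=7(97)=145
lo=3(55)+hi=7(97)=152
lo=4(59)+hi=7(97)=156
lo=5(73)+hi=7(97)=170
lo=5(73)+hi=6(88)=161

Yes: 73+88=161


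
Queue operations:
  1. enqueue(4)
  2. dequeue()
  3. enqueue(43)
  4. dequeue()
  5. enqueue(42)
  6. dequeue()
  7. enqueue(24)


enqueue(4) -> [4]
dequeue()->4, []
enqueue(43) -> [43]
dequeue()->43, []
enqueue(42) -> [42]
dequeue()->42, []
enqueue(24) -> [24]

Final queue: [24]


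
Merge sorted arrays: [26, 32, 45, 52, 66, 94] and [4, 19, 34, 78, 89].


Take 4 from B
Take 19 from B
Take 26 from A
Take 32 from A
Take 34 from B
Take 45 from A
Take 52 from A
Take 66 from A
Take 78 from B
Take 89 from B

Merged: [4, 19, 26, 32, 34, 45, 52, 66, 78, 89, 94]


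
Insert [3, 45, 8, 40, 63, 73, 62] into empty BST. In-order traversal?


Insert 3: root
Insert 45: R from 3
Insert 8: R from 3 -> L from 45
Insert 40: R from 3 -> L from 45 -> R from 8
Insert 63: R from 3 -> R from 45
Insert 73: R from 3 -> R from 45 -> R from 63
Insert 62: R from 3 -> R from 45 -> L from 63

In-order: [3, 8, 40, 45, 62, 63, 73]


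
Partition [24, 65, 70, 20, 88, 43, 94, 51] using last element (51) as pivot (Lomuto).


Pivot: 51
  24 <= 51: advance i (no swap)
  20 <= 51: swap -> [24, 20, 70, 65, 88, 43, 94, 51]
  43 <= 51: swap -> [24, 20, 43, 65, 88, 70, 94, 51]
Place pivot at 3: [24, 20, 43, 51, 88, 70, 94, 65]

Partitioned: [24, 20, 43, 51, 88, 70, 94, 65]


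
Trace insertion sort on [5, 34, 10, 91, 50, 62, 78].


Initial: [5, 34, 10, 91, 50, 62, 78]
Insert 34: [5, 34, 10, 91, 50, 62, 78]
Insert 10: [5, 10, 34, 91, 50, 62, 78]
Insert 91: [5, 10, 34, 91, 50, 62, 78]
Insert 50: [5, 10, 34, 50, 91, 62, 78]
Insert 62: [5, 10, 34, 50, 62, 91, 78]
Insert 78: [5, 10, 34, 50, 62, 78, 91]

Sorted: [5, 10, 34, 50, 62, 78, 91]


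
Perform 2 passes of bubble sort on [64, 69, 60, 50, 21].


Initial: [64, 69, 60, 50, 21]
Pass 1: [64, 60, 50, 21, 69] (3 swaps)
Pass 2: [60, 50, 21, 64, 69] (3 swaps)

After 2 passes: [60, 50, 21, 64, 69]


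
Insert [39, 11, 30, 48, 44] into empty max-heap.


Insert 39: [39]
Insert 11: [39, 11]
Insert 30: [39, 11, 30]
Insert 48: [48, 39, 30, 11]
Insert 44: [48, 44, 30, 11, 39]

Final heap: [48, 44, 30, 11, 39]


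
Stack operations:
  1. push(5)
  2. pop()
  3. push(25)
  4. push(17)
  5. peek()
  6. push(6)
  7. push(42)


push(5) -> [5]
pop()->5, []
push(25) -> [25]
push(17) -> [25, 17]
peek()->17
push(6) -> [25, 17, 6]
push(42) -> [25, 17, 6, 42]

Final stack: [25, 17, 6, 42]


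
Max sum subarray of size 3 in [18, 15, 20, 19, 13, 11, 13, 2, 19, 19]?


[0:3]: 53
[1:4]: 54
[2:5]: 52
[3:6]: 43
[4:7]: 37
[5:8]: 26
[6:9]: 34
[7:10]: 40

Max: 54 at [1:4]


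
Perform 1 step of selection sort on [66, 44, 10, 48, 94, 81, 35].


Initial: [66, 44, 10, 48, 94, 81, 35]
Step 1: min=10 at 2
  Swap: [10, 44, 66, 48, 94, 81, 35]

After 1 step: [10, 44, 66, 48, 94, 81, 35]


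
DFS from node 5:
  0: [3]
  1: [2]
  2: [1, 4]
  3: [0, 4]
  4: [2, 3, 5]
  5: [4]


Visit 5, push [4]
Visit 4, push [3, 2]
Visit 2, push [1]
Visit 1, push []
Visit 3, push [0]
Visit 0, push []

DFS order: [5, 4, 2, 1, 3, 0]


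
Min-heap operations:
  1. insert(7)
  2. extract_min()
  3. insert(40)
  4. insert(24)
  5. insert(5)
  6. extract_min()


insert(7) -> [7]
extract_min()->7, []
insert(40) -> [40]
insert(24) -> [24, 40]
insert(5) -> [5, 40, 24]
extract_min()->5, [24, 40]

Final heap: [24, 40]


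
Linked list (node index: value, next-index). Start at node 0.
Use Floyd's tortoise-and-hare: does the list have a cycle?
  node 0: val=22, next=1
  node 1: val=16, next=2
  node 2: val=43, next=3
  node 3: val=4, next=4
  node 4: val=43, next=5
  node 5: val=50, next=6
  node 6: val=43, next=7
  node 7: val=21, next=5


Floyd's tortoise (slow, +1) and hare (fast, +2):
  init: slow=0, fast=0
  step 1: slow=1, fast=2
  step 2: slow=2, fast=4
  step 3: slow=3, fast=6
  step 4: slow=4, fast=5
  step 5: slow=5, fast=7
  step 6: slow=6, fast=6
  slow == fast at node 6: cycle detected

Cycle: yes


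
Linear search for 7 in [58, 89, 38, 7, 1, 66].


i=0: 58!=7
i=1: 89!=7
i=2: 38!=7
i=3: 7==7 found!

Found at 3, 4 comps


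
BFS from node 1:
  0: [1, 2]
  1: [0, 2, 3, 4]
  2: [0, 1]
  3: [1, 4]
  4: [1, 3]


Visit 1, enqueue [0, 2, 3, 4]
Visit 0, enqueue []
Visit 2, enqueue []
Visit 3, enqueue []
Visit 4, enqueue []

BFS order: [1, 0, 2, 3, 4]


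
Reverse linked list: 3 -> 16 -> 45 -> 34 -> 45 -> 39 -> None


Step 1: curr=3, set curr.next=prev(None) | reversed so far: 3
Step 2: curr=16, set curr.next=prev(3) | reversed so far: 16 -> 3
Step 3: curr=45, set curr.next=prev(16) | reversed so far: 45 -> 16 -> 3
Step 4: curr=34, set curr.next=prev(45) | reversed so far: 34 -> 45 -> 16 -> 3
Step 5: curr=45, set curr.next=prev(34) | reversed so far: 45 -> 34 -> 45 -> 16 -> 3
Step 6: curr=39, set curr.next=prev(45) | reversed so far: 39 -> 45 -> 34 -> 45 -> 16 -> 3

39 -> 45 -> 34 -> 45 -> 16 -> 3 -> None


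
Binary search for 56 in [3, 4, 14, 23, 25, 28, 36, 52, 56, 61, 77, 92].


Step 1: lo=0, hi=11, mid=5, val=28
Step 2: lo=6, hi=11, mid=8, val=56

Found at index 8


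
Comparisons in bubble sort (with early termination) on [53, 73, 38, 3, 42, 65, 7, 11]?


Algorithm: bubble sort (with early termination)
Input: [53, 73, 38, 3, 42, 65, 7, 11]
Sorted: [3, 7, 11, 38, 42, 53, 65, 73]

27


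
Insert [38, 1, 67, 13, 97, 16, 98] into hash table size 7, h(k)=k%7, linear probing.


Insert 38: h=3 -> slot 3
Insert 1: h=1 -> slot 1
Insert 67: h=4 -> slot 4
Insert 13: h=6 -> slot 6
Insert 97: h=6, 1 probes -> slot 0
Insert 16: h=2 -> slot 2
Insert 98: h=0, 5 probes -> slot 5

Table: [97, 1, 16, 38, 67, 98, 13]


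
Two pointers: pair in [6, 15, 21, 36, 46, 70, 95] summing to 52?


lo=0(6)+hi=6(95)=101
lo=0(6)+hi=5(70)=76
lo=0(6)+hi=4(46)=52

Yes: 6+46=52


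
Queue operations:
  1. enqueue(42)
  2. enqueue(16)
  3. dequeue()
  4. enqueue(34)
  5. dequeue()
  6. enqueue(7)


enqueue(42) -> [42]
enqueue(16) -> [42, 16]
dequeue()->42, [16]
enqueue(34) -> [16, 34]
dequeue()->16, [34]
enqueue(7) -> [34, 7]

Final queue: [34, 7]


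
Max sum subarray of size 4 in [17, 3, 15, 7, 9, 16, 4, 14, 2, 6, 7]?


[0:4]: 42
[1:5]: 34
[2:6]: 47
[3:7]: 36
[4:8]: 43
[5:9]: 36
[6:10]: 26
[7:11]: 29

Max: 47 at [2:6]
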